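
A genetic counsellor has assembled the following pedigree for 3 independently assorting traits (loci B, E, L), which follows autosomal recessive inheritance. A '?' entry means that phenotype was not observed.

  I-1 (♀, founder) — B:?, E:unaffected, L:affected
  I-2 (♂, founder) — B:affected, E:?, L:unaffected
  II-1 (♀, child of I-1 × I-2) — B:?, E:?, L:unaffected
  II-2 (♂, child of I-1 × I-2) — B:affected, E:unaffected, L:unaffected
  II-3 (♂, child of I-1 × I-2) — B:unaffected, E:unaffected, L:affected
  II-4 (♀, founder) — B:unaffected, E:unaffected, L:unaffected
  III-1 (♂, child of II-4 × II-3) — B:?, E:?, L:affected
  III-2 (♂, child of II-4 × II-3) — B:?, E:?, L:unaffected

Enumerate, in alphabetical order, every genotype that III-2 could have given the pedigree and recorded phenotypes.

B/I-1 ? ·: Bb
B/I-2 aff ·: bb
B/II-1 ? I-1×I-2: Bb|bb
B/II-2 aff I-1×I-2: bb
B/II-3 un I-1×I-2: Bb
B/II-4 un ·: BB|Bb
B/III-1 ? II-4×II-3: BB|Bb|bb
B/III-2 ? II-4×II-3: BB|Bb|bb
⇒ B over [I-1,I-2,II-1,II-2,II-3,II-4,III-1,III-2]: 26 consistent
E/I-1 un ·: EE|Ee
E/I-2 ? ·: EE|Ee|ee
E/II-1 ? I-1×I-2: EE|Ee|ee
E/II-2 un I-1×I-2: EE|Ee
E/II-3 un I-1×I-2: EE|Ee
E/II-4 un ·: EE|Ee
E/III-1 ? II-4×II-3: EE|Ee|ee
E/III-2 ? II-4×II-3: EE|Ee|ee
⇒ E over [I-1,I-2,II-1,II-2,II-3,II-4,III-1,III-2]: 296 consistent
L/I-1 aff ·: ll
L/I-2 un ·: Ll
L/II-1 un I-1×I-2: Ll
L/II-2 un I-1×I-2: Ll
L/II-3 aff I-1×I-2: ll
L/II-4 un ·: Ll
L/III-1 aff II-4×II-3: ll
L/III-2 un II-4×II-3: Ll
⇒ L over [I-1,I-2,II-1,II-2,II-3,II-4,III-1,III-2]: 1 consistent

III-2 ∈ {BB EE Ll, BB Ee Ll, BB ee Ll, Bb EE Ll, Bb Ee Ll, Bb ee Ll, bb EE Ll, bb Ee Ll, bb ee Ll}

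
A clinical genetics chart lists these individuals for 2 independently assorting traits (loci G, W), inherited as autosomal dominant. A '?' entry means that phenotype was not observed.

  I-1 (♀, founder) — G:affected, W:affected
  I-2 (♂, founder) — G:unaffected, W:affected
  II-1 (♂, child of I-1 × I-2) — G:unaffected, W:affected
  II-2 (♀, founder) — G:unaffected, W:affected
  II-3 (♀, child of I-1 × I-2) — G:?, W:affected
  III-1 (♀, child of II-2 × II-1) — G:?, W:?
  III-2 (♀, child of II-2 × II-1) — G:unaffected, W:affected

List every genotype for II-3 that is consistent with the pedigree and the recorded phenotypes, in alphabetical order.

G/I-1 aff ·: Gg
G/I-2 un ·: gg
G/II-1 un I-1×I-2: gg
G/II-2 un ·: gg
G/II-3 ? I-1×I-2: gg|Gg
G/III-1 ? II-2×II-1: gg
G/III-2 un II-2×II-1: gg
⇒ G over [I-1,I-2,II-1,II-2,II-3,III-1,III-2]: 2 consistent
W/I-1 aff ·: Ww|WW
W/I-2 aff ·: Ww|WW
W/II-1 aff I-1×I-2: Ww|WW
W/II-2 aff ·: Ww|WW
W/II-3 aff I-1×I-2: Ww|WW
W/III-1 ? II-2×II-1: ww|Ww|WW
W/III-2 aff II-2×II-1: Ww|WW
⇒ W over [I-1,I-2,II-1,II-2,II-3,III-1,III-2]: 95 consistent

II-3 ∈ {Gg WW, Gg Ww, gg WW, gg Ww}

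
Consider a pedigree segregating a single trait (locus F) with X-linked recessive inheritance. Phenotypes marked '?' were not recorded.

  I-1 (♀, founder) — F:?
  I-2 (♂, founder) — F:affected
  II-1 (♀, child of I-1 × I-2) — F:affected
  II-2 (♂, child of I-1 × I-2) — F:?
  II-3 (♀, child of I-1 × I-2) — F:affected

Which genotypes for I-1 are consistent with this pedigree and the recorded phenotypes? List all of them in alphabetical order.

F/I-1 ? ·: X^FX^f|X^fX^f
F/I-2 aff ·: X^fY
F/II-1 aff I-1×I-2: X^fX^f
F/II-2 ? I-1×I-2: X^FY|X^fY
F/II-3 aff I-1×I-2: X^fX^f
⇒ F over [I-1,I-2,II-1,II-2,II-3]: 3 consistent

I-1 ∈ {X^FX^f, X^fX^f}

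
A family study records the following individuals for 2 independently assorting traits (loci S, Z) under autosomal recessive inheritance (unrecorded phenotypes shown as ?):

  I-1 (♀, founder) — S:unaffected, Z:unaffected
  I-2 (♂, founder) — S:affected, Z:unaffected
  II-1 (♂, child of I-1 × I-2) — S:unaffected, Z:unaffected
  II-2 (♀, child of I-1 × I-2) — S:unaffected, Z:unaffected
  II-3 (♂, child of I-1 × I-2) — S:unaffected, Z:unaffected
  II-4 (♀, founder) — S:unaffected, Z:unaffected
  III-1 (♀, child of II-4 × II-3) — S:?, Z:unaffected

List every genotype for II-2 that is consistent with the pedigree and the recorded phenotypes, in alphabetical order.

II-2 ∈ {Ss ZZ, Ss Zz}

S/I-1 un ·: SS|Ss
S/I-2 aff ·: ss
S/II-1 un I-1×I-2: Ss
S/II-2 un I-1×I-2: Ss
S/II-3 un I-1×I-2: Ss
S/II-4 un ·: SS|Ss
S/III-1 ? II-4×II-3: SS|Ss|ss
⇒ S over [I-1,I-2,II-1,II-2,II-3,II-4,III-1]: 10 consistent
Z/I-1 un ·: ZZ|Zz
Z/I-2 un ·: ZZ|Zz
Z/II-1 un I-1×I-2: ZZ|Zz
Z/II-2 un I-1×I-2: ZZ|Zz
Z/II-3 un I-1×I-2: ZZ|Zz
Z/II-4 un ·: ZZ|Zz
Z/III-1 un II-4×II-3: ZZ|Zz
⇒ Z over [I-1,I-2,II-1,II-2,II-3,II-4,III-1]: 87 consistent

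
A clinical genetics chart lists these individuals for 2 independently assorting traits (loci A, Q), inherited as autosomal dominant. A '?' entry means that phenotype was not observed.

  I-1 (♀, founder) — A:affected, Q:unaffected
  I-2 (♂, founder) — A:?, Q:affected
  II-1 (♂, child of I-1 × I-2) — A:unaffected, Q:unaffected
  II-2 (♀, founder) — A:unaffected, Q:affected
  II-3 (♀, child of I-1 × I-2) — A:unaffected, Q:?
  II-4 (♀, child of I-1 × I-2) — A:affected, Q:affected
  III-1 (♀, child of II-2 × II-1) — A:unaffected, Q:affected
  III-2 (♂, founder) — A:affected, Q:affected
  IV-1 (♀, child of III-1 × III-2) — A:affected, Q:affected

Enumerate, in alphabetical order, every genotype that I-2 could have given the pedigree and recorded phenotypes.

A/I-1 aff ·: Aa
A/I-2 ? ·: aa|Aa
A/II-1 un I-1×I-2: aa
A/II-2 un ·: aa
A/II-3 un I-1×I-2: aa
A/II-4 aff I-1×I-2: Aa|AA
A/III-1 un II-2×II-1: aa
A/III-2 aff ·: Aa|AA
A/IV-1 aff III-1×III-2: Aa
⇒ A over [I-1,I-2,II-1,II-2,II-3,II-4,III-1,III-2,IV-1]: 6 consistent
Q/I-1 un ·: qq
Q/I-2 aff ·: Qq
Q/II-1 un I-1×I-2: qq
Q/II-2 aff ·: Qq|QQ
Q/II-3 ? I-1×I-2: qq|Qq
Q/II-4 aff I-1×I-2: Qq
Q/III-1 aff II-2×II-1: Qq
Q/III-2 aff ·: Qq|QQ
Q/IV-1 aff III-1×III-2: Qq|QQ
⇒ Q over [I-1,I-2,II-1,II-2,II-3,II-4,III-1,III-2,IV-1]: 16 consistent

I-2 ∈ {Aa Qq, aa Qq}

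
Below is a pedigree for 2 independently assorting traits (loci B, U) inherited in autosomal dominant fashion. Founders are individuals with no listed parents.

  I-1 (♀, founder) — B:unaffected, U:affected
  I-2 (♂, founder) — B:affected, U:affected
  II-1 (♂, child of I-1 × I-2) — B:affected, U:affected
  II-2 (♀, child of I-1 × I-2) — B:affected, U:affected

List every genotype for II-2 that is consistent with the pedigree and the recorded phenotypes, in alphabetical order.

B/I-1 un ·: bb
B/I-2 aff ·: Bb|BB
B/II-1 aff I-1×I-2: Bb
B/II-2 aff I-1×I-2: Bb
⇒ B over [I-1,I-2,II-1,II-2]: 2 consistent
U/I-1 aff ·: Uu|UU
U/I-2 aff ·: Uu|UU
U/II-1 aff I-1×I-2: Uu|UU
U/II-2 aff I-1×I-2: Uu|UU
⇒ U over [I-1,I-2,II-1,II-2]: 13 consistent

II-2 ∈ {Bb UU, Bb Uu}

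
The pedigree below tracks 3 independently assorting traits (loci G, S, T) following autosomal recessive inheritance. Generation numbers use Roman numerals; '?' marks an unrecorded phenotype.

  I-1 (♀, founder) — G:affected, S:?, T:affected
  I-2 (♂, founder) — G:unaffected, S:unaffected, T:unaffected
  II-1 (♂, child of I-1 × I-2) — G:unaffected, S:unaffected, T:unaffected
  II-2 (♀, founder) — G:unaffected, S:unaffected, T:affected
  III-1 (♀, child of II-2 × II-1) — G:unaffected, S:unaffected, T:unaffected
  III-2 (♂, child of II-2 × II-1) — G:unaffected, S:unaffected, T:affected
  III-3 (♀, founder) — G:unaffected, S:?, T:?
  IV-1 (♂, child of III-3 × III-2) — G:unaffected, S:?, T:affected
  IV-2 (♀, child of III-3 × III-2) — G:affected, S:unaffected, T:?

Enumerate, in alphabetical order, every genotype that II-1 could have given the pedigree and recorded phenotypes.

II-1 ∈ {Gg SS Tt, Gg Ss Tt}

G/I-1 aff ·: gg
G/I-2 un ·: GG|Gg
G/II-1 un I-1×I-2: Gg
G/II-2 un ·: GG|Gg
G/III-1 un II-2×II-1: GG|Gg
G/III-2 un II-2×II-1: Gg
G/III-3 un ·: Gg
G/IV-1 un III-3×III-2: GG|Gg
G/IV-2 aff III-3×III-2: gg
⇒ G over [I-1,I-2,II-1,II-2,III-1,III-2,III-3,IV-1,IV-2]: 16 consistent
S/I-1 ? ·: SS|Ss|ss
S/I-2 un ·: SS|Ss
S/II-1 un I-1×I-2: SS|Ss
S/II-2 un ·: SS|Ss
S/III-1 un II-2×II-1: SS|Ss
S/III-2 un II-2×II-1: SS|Ss
S/III-3 ? ·: SS|Ss|ss
S/IV-1 ? III-3×III-2: SS|Ss|ss
S/IV-2 un III-3×III-2: SS|Ss
⇒ S over [I-1,I-2,II-1,II-2,III-1,III-2,III-3,IV-1,IV-2]: 528 consistent
T/I-1 aff ·: tt
T/I-2 un ·: TT|Tt
T/II-1 un I-1×I-2: Tt
T/II-2 aff ·: tt
T/III-1 un II-2×II-1: Tt
T/III-2 aff II-2×II-1: tt
T/III-3 ? ·: Tt|tt
T/IV-1 aff III-3×III-2: tt
T/IV-2 ? III-3×III-2: Tt|tt
⇒ T over [I-1,I-2,II-1,II-2,III-1,III-2,III-3,IV-1,IV-2]: 6 consistent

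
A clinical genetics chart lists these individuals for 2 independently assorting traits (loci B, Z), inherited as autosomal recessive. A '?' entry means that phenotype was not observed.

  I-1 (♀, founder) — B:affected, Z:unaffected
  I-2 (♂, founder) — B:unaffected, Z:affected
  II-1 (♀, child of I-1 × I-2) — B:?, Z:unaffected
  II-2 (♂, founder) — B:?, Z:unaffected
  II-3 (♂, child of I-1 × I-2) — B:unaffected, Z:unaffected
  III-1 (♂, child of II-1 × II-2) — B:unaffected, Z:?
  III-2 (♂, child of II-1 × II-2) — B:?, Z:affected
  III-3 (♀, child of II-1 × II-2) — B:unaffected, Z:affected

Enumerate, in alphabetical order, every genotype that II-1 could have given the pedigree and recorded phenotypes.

B/I-1 aff ·: bb
B/I-2 un ·: BB|Bb
B/II-1 ? I-1×I-2: Bb|bb
B/II-2 ? ·: BB|Bb|bb
B/II-3 un I-1×I-2: Bb
B/III-1 un II-1×II-2: BB|Bb
B/III-2 ? II-1×II-2: BB|Bb|bb
B/III-3 un II-1×II-2: BB|Bb
⇒ B over [I-1,I-2,II-1,II-2,II-3,III-1,III-2,III-3]: 47 consistent
Z/I-1 un ·: ZZ|Zz
Z/I-2 aff ·: zz
Z/II-1 un I-1×I-2: Zz
Z/II-2 un ·: Zz
Z/II-3 un I-1×I-2: Zz
Z/III-1 ? II-1×II-2: ZZ|Zz|zz
Z/III-2 aff II-1×II-2: zz
Z/III-3 aff II-1×II-2: zz
⇒ Z over [I-1,I-2,II-1,II-2,II-3,III-1,III-2,III-3]: 6 consistent

II-1 ∈ {Bb Zz, bb Zz}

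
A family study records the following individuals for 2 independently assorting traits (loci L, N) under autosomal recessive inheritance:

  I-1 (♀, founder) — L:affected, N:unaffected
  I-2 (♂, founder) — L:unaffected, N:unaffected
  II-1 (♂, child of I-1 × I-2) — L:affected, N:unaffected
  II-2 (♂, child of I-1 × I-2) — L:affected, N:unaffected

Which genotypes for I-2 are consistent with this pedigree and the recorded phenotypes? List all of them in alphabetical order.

I-2 ∈ {Ll NN, Ll Nn}

L/I-1 aff ·: ll
L/I-2 un ·: Ll
L/II-1 aff I-1×I-2: ll
L/II-2 aff I-1×I-2: ll
⇒ L over [I-1,I-2,II-1,II-2]: 1 consistent
N/I-1 un ·: NN|Nn
N/I-2 un ·: NN|Nn
N/II-1 un I-1×I-2: NN|Nn
N/II-2 un I-1×I-2: NN|Nn
⇒ N over [I-1,I-2,II-1,II-2]: 13 consistent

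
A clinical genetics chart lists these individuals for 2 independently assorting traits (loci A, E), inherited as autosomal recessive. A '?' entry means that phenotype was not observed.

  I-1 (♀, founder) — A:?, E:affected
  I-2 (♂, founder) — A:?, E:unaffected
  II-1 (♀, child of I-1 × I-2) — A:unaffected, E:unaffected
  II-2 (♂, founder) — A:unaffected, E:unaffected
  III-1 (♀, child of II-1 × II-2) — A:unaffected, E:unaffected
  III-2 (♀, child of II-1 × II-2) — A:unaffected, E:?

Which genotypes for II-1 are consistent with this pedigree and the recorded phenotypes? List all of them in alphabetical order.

II-1 ∈ {AA Ee, Aa Ee}

A/I-1 ? ·: AA|Aa|aa
A/I-2 ? ·: AA|Aa|aa
A/II-1 un I-1×I-2: AA|Aa
A/II-2 un ·: AA|Aa
A/III-1 un II-1×II-2: AA|Aa
A/III-2 un II-1×II-2: AA|Aa
⇒ A over [I-1,I-2,II-1,II-2,III-1,III-2]: 76 consistent
E/I-1 aff ·: ee
E/I-2 un ·: EE|Ee
E/II-1 un I-1×I-2: Ee
E/II-2 un ·: EE|Ee
E/III-1 un II-1×II-2: EE|Ee
E/III-2 ? II-1×II-2: EE|Ee|ee
⇒ E over [I-1,I-2,II-1,II-2,III-1,III-2]: 20 consistent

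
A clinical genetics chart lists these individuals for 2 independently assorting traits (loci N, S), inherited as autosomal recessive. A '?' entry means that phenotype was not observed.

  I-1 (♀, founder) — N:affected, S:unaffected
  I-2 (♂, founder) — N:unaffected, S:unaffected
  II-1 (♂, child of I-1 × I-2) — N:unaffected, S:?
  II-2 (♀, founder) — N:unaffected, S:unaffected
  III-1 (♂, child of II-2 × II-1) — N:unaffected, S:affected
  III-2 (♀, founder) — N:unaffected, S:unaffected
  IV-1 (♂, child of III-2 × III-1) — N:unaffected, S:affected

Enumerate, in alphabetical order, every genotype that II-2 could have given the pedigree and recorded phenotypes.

N/I-1 aff ·: nn
N/I-2 un ·: NN|Nn
N/II-1 un I-1×I-2: Nn
N/II-2 un ·: NN|Nn
N/III-1 un II-2×II-1: NN|Nn
N/III-2 un ·: NN|Nn
N/IV-1 un III-2×III-1: NN|Nn
⇒ N over [I-1,I-2,II-1,II-2,III-1,III-2,IV-1]: 28 consistent
S/I-1 un ·: SS|Ss
S/I-2 un ·: SS|Ss
S/II-1 ? I-1×I-2: Ss|ss
S/II-2 un ·: Ss
S/III-1 aff II-2×II-1: ss
S/III-2 un ·: Ss
S/IV-1 aff III-2×III-1: ss
⇒ S over [I-1,I-2,II-1,II-2,III-1,III-2,IV-1]: 4 consistent

II-2 ∈ {NN Ss, Nn Ss}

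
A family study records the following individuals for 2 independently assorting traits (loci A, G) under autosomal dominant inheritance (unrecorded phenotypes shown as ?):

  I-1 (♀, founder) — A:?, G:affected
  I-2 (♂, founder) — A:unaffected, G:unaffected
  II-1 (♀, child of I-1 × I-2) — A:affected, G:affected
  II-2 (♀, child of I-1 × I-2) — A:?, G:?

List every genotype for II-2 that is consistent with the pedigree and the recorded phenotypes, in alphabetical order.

A/I-1 ? ·: Aa|AA
A/I-2 un ·: aa
A/II-1 aff I-1×I-2: Aa
A/II-2 ? I-1×I-2: aa|Aa
⇒ A over [I-1,I-2,II-1,II-2]: 3 consistent
G/I-1 aff ·: Gg|GG
G/I-2 un ·: gg
G/II-1 aff I-1×I-2: Gg
G/II-2 ? I-1×I-2: gg|Gg
⇒ G over [I-1,I-2,II-1,II-2]: 3 consistent

II-2 ∈ {Aa Gg, Aa gg, aa Gg, aa gg}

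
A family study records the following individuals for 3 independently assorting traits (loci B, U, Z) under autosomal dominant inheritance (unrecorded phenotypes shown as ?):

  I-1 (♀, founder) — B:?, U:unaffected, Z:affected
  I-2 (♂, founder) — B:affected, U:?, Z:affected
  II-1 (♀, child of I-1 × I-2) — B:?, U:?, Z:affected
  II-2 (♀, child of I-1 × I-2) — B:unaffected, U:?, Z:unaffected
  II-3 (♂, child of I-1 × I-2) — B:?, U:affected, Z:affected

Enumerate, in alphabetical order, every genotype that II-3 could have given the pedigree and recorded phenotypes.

II-3 ∈ {BB Uu ZZ, BB Uu Zz, Bb Uu ZZ, Bb Uu Zz, bb Uu ZZ, bb Uu Zz}

B/I-1 ? ·: bb|Bb
B/I-2 aff ·: Bb
B/II-1 ? I-1×I-2: bb|Bb|BB
B/II-2 un I-1×I-2: bb
B/II-3 ? I-1×I-2: bb|Bb|BB
⇒ B over [I-1,I-2,II-1,II-2,II-3]: 13 consistent
U/I-1 un ·: uu
U/I-2 ? ·: Uu|UU
U/II-1 ? I-1×I-2: uu|Uu
U/II-2 ? I-1×I-2: uu|Uu
U/II-3 aff I-1×I-2: Uu
⇒ U over [I-1,I-2,II-1,II-2,II-3]: 5 consistent
Z/I-1 aff ·: Zz
Z/I-2 aff ·: Zz
Z/II-1 aff I-1×I-2: Zz|ZZ
Z/II-2 un I-1×I-2: zz
Z/II-3 aff I-1×I-2: Zz|ZZ
⇒ Z over [I-1,I-2,II-1,II-2,II-3]: 4 consistent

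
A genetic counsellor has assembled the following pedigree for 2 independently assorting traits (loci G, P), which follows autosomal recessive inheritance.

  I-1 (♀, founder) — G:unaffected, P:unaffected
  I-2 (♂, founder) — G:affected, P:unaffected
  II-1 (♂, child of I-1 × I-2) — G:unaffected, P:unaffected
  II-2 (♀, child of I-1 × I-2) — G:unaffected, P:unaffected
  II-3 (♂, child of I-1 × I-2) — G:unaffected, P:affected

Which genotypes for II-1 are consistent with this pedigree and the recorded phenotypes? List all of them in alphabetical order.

II-1 ∈ {Gg PP, Gg Pp}

G/I-1 un ·: GG|Gg
G/I-2 aff ·: gg
G/II-1 un I-1×I-2: Gg
G/II-2 un I-1×I-2: Gg
G/II-3 un I-1×I-2: Gg
⇒ G over [I-1,I-2,II-1,II-2,II-3]: 2 consistent
P/I-1 un ·: Pp
P/I-2 un ·: Pp
P/II-1 un I-1×I-2: PP|Pp
P/II-2 un I-1×I-2: PP|Pp
P/II-3 aff I-1×I-2: pp
⇒ P over [I-1,I-2,II-1,II-2,II-3]: 4 consistent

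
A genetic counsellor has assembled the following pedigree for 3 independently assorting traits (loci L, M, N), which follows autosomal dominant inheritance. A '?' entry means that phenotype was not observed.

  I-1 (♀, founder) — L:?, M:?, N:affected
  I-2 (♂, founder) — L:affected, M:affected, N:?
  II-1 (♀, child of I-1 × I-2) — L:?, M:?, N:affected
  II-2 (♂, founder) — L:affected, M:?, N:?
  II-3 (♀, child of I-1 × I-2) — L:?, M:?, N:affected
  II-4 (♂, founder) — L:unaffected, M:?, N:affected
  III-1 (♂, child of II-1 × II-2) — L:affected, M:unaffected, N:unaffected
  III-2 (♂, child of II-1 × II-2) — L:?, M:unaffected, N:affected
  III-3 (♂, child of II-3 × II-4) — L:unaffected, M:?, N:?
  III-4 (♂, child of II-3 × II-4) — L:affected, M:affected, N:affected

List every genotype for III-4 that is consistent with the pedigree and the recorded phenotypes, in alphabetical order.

III-4 ∈ {Ll MM NN, Ll MM Nn, Ll Mm NN, Ll Mm Nn}

L/I-1 ? ·: ll|Ll|LL
L/I-2 aff ·: Ll|LL
L/II-1 ? I-1×I-2: ll|Ll|LL
L/II-2 aff ·: Ll|LL
L/II-3 ? I-1×I-2: Ll
L/II-4 un ·: ll
L/III-1 aff II-1×II-2: Ll|LL
L/III-2 ? II-1×II-2: ll|Ll|LL
L/III-3 un II-3×II-4: ll
L/III-4 aff II-3×II-4: Ll
⇒ L over [I-1,I-2,II-1,II-2,II-3,II-4,III-1,III-2,III-3,III-4]: 71 consistent
M/I-1 ? ·: mm|Mm|MM
M/I-2 aff ·: Mm|MM
M/II-1 ? I-1×I-2: mm|Mm
M/II-2 ? ·: mm|Mm
M/II-3 ? I-1×I-2: mm|Mm|MM
M/II-4 ? ·: mm|Mm|MM
M/III-1 un II-1×II-2: mm
M/III-2 un II-1×II-2: mm
M/III-3 ? II-3×II-4: mm|Mm|MM
M/III-4 aff II-3×II-4: Mm|MM
⇒ M over [I-1,I-2,II-1,II-2,II-3,II-4,III-1,III-2,III-3,III-4]: 240 consistent
N/I-1 aff ·: Nn|NN
N/I-2 ? ·: nn|Nn|NN
N/II-1 aff I-1×I-2: Nn
N/II-2 ? ·: nn|Nn
N/II-3 aff I-1×I-2: Nn|NN
N/II-4 aff ·: Nn|NN
N/III-1 un II-1×II-2: nn
N/III-2 aff II-1×II-2: Nn|NN
N/III-3 ? II-3×II-4: nn|Nn|NN
N/III-4 aff II-3×II-4: Nn|NN
⇒ N over [I-1,I-2,II-1,II-2,II-3,II-4,III-1,III-2,III-3,III-4]: 195 consistent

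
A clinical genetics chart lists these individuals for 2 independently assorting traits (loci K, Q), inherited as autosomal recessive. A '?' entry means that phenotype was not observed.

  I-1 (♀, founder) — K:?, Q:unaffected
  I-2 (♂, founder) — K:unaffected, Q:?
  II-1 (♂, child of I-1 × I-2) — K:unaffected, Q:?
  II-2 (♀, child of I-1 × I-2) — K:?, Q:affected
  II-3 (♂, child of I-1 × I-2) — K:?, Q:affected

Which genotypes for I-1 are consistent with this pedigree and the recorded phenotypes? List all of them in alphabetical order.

I-1 ∈ {KK Qq, Kk Qq, kk Qq}

K/I-1 ? ·: KK|Kk|kk
K/I-2 un ·: KK|Kk
K/II-1 un I-1×I-2: KK|Kk
K/II-2 ? I-1×I-2: KK|Kk|kk
K/II-3 ? I-1×I-2: KK|Kk|kk
⇒ K over [I-1,I-2,II-1,II-2,II-3]: 40 consistent
Q/I-1 un ·: Qq
Q/I-2 ? ·: Qq|qq
Q/II-1 ? I-1×I-2: QQ|Qq|qq
Q/II-2 aff I-1×I-2: qq
Q/II-3 aff I-1×I-2: qq
⇒ Q over [I-1,I-2,II-1,II-2,II-3]: 5 consistent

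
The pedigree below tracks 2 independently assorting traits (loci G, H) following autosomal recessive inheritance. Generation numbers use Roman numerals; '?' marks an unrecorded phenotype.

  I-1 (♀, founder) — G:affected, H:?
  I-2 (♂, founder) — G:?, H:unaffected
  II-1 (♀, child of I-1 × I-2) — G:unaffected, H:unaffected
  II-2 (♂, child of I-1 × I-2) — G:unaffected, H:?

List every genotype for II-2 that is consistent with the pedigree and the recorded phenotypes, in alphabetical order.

II-2 ∈ {Gg HH, Gg Hh, Gg hh}

G/I-1 aff ·: gg
G/I-2 ? ·: GG|Gg
G/II-1 un I-1×I-2: Gg
G/II-2 un I-1×I-2: Gg
⇒ G over [I-1,I-2,II-1,II-2]: 2 consistent
H/I-1 ? ·: HH|Hh|hh
H/I-2 un ·: HH|Hh
H/II-1 un I-1×I-2: HH|Hh
H/II-2 ? I-1×I-2: HH|Hh|hh
⇒ H over [I-1,I-2,II-1,II-2]: 18 consistent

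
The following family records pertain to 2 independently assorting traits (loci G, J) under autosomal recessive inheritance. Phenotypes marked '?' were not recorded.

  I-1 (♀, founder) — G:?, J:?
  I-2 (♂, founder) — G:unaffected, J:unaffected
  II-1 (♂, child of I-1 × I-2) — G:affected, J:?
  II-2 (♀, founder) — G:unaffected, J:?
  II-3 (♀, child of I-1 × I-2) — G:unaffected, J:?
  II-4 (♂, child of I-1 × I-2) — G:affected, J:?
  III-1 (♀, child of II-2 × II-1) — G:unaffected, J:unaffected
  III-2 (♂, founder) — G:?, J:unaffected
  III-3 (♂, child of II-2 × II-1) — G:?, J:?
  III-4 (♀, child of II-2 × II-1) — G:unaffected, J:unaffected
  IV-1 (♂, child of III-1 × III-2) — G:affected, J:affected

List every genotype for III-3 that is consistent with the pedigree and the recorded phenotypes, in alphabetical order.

G/I-1 ? ·: Gg|gg
G/I-2 un ·: Gg
G/II-1 aff I-1×I-2: gg
G/II-2 un ·: GG|Gg
G/II-3 un I-1×I-2: GG|Gg
G/II-4 aff I-1×I-2: gg
G/III-1 un II-2×II-1: Gg
G/III-2 ? ·: Gg|gg
G/III-3 ? II-2×II-1: Gg|gg
G/III-4 un II-2×II-1: Gg
G/IV-1 aff III-1×III-2: gg
⇒ G over [I-1,I-2,II-1,II-2,II-3,II-4,III-1,III-2,III-3,III-4,IV-1]: 18 consistent
J/I-1 ? ·: JJ|Jj|jj
J/I-2 un ·: JJ|Jj
J/II-1 ? I-1×I-2: JJ|Jj|jj
J/II-2 ? ·: JJ|Jj|jj
J/II-3 ? I-1×I-2: JJ|Jj|jj
J/II-4 ? I-1×I-2: JJ|Jj|jj
J/III-1 un II-2×II-1: Jj
J/III-2 un ·: Jj
J/III-3 ? II-2×II-1: JJ|Jj|jj
J/III-4 un II-2×II-1: JJ|Jj
J/IV-1 aff III-1×III-2: jj
⇒ J over [I-1,I-2,II-1,II-2,II-3,II-4,III-1,III-2,III-3,III-4,IV-1]: 393 consistent

III-3 ∈ {Gg JJ, Gg Jj, Gg jj, gg JJ, gg Jj, gg jj}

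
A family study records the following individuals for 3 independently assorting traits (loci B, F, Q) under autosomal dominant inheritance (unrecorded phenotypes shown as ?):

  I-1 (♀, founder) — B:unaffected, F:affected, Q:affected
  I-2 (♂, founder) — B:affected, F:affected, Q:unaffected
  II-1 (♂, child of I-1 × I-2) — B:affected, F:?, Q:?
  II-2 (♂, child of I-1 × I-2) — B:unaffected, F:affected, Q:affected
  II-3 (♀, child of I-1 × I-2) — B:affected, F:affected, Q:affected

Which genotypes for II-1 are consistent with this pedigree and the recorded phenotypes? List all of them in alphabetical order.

B/I-1 un ·: bb
B/I-2 aff ·: Bb
B/II-1 aff I-1×I-2: Bb
B/II-2 un I-1×I-2: bb
B/II-3 aff I-1×I-2: Bb
⇒ B over [I-1,I-2,II-1,II-2,II-3]: 1 consistent
F/I-1 aff ·: Ff|FF
F/I-2 aff ·: Ff|FF
F/II-1 ? I-1×I-2: ff|Ff|FF
F/II-2 aff I-1×I-2: Ff|FF
F/II-3 aff I-1×I-2: Ff|FF
⇒ F over [I-1,I-2,II-1,II-2,II-3]: 29 consistent
Q/I-1 aff ·: Qq|QQ
Q/I-2 un ·: qq
Q/II-1 ? I-1×I-2: qq|Qq
Q/II-2 aff I-1×I-2: Qq
Q/II-3 aff I-1×I-2: Qq
⇒ Q over [I-1,I-2,II-1,II-2,II-3]: 3 consistent

II-1 ∈ {Bb FF Qq, Bb FF qq, Bb Ff Qq, Bb Ff qq, Bb ff Qq, Bb ff qq}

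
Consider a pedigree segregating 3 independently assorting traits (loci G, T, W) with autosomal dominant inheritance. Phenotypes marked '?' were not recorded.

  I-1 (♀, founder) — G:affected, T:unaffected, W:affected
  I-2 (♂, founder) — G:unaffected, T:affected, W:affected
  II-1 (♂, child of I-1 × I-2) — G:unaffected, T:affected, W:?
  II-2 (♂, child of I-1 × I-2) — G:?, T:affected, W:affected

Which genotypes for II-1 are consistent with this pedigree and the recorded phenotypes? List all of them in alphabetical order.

II-1 ∈ {gg Tt WW, gg Tt Ww, gg Tt ww}

G/I-1 aff ·: Gg
G/I-2 un ·: gg
G/II-1 un I-1×I-2: gg
G/II-2 ? I-1×I-2: gg|Gg
⇒ G over [I-1,I-2,II-1,II-2]: 2 consistent
T/I-1 un ·: tt
T/I-2 aff ·: Tt|TT
T/II-1 aff I-1×I-2: Tt
T/II-2 aff I-1×I-2: Tt
⇒ T over [I-1,I-2,II-1,II-2]: 2 consistent
W/I-1 aff ·: Ww|WW
W/I-2 aff ·: Ww|WW
W/II-1 ? I-1×I-2: ww|Ww|WW
W/II-2 aff I-1×I-2: Ww|WW
⇒ W over [I-1,I-2,II-1,II-2]: 15 consistent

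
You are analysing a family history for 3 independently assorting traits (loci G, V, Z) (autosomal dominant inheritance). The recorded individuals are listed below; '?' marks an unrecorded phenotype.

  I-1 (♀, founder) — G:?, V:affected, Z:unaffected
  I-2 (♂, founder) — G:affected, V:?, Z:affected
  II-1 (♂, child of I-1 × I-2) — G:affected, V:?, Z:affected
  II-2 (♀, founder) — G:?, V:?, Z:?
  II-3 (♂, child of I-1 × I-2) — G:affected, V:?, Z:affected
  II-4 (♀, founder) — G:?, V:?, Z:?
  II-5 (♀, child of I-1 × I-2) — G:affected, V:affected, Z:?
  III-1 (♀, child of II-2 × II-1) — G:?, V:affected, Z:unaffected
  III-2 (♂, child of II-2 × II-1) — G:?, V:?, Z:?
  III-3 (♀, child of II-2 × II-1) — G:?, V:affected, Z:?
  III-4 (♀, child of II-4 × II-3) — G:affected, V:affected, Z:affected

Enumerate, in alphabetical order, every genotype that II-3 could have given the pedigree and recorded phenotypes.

II-3 ∈ {GG VV Zz, GG Vv Zz, GG vv Zz, Gg VV Zz, Gg Vv Zz, Gg vv Zz}

G/I-1 ? ·: gg|Gg|GG
G/I-2 aff ·: Gg|GG
G/II-1 aff I-1×I-2: Gg|GG
G/II-2 ? ·: gg|Gg|GG
G/II-3 aff I-1×I-2: Gg|GG
G/II-4 ? ·: gg|Gg|GG
G/II-5 aff I-1×I-2: Gg|GG
G/III-1 ? II-2×II-1: gg|Gg|GG
G/III-2 ? II-2×II-1: gg|Gg|GG
G/III-3 ? II-2×II-1: gg|Gg|GG
G/III-4 aff II-4×II-3: Gg|GG
⇒ G over [I-1,I-2,II-1,II-2,II-3,II-4,II-5,III-1,III-2,III-3,III-4]: 3332 consistent
V/I-1 aff ·: Vv|VV
V/I-2 ? ·: vv|Vv|VV
V/II-1 ? I-1×I-2: vv|Vv|VV
V/II-2 ? ·: vv|Vv|VV
V/II-3 ? I-1×I-2: vv|Vv|VV
V/II-4 ? ·: vv|Vv|VV
V/II-5 aff I-1×I-2: Vv|VV
V/III-1 aff II-2×II-1: Vv|VV
V/III-2 ? II-2×II-1: vv|Vv|VV
V/III-3 aff II-2×II-1: Vv|VV
V/III-4 aff II-4×II-3: Vv|VV
⇒ V over [I-1,I-2,II-1,II-2,II-3,II-4,II-5,III-1,III-2,III-3,III-4]: 2247 consistent
Z/I-1 un ·: zz
Z/I-2 aff ·: Zz|ZZ
Z/II-1 aff I-1×I-2: Zz
Z/II-2 ? ·: zz|Zz
Z/II-3 aff I-1×I-2: Zz
Z/II-4 ? ·: zz|Zz|ZZ
Z/II-5 ? I-1×I-2: zz|Zz
Z/III-1 un II-2×II-1: zz
Z/III-2 ? II-2×II-1: zz|Zz|ZZ
Z/III-3 ? II-2×II-1: zz|Zz|ZZ
Z/III-4 aff II-4×II-3: Zz|ZZ
⇒ Z over [I-1,I-2,II-1,II-2,II-3,II-4,II-5,III-1,III-2,III-3,III-4]: 195 consistent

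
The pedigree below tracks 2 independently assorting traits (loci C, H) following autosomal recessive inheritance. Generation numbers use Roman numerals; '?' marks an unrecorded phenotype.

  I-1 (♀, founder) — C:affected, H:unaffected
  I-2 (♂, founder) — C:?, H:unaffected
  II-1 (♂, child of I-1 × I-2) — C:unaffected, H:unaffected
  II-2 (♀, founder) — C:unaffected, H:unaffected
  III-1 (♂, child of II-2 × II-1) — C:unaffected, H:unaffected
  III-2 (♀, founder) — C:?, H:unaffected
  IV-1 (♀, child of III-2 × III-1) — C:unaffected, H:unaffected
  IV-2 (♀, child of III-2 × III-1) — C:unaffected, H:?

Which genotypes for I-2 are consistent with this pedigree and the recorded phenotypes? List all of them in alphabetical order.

I-2 ∈ {CC HH, CC Hh, Cc HH, Cc Hh}

C/I-1 aff ·: cc
C/I-2 ? ·: CC|Cc
C/II-1 un I-1×I-2: Cc
C/II-2 un ·: CC|Cc
C/III-1 un II-2×II-1: CC|Cc
C/III-2 ? ·: CC|Cc|cc
C/IV-1 un III-2×III-1: CC|Cc
C/IV-2 un III-2×III-1: CC|Cc
⇒ C over [I-1,I-2,II-1,II-2,III-1,III-2,IV-1,IV-2]: 60 consistent
H/I-1 un ·: HH|Hh
H/I-2 un ·: HH|Hh
H/II-1 un I-1×I-2: HH|Hh
H/II-2 un ·: HH|Hh
H/III-1 un II-2×II-1: HH|Hh
H/III-2 un ·: HH|Hh
H/IV-1 un III-2×III-1: HH|Hh
H/IV-2 ? III-2×III-1: HH|Hh|hh
⇒ H over [I-1,I-2,II-1,II-2,III-1,III-2,IV-1,IV-2]: 170 consistent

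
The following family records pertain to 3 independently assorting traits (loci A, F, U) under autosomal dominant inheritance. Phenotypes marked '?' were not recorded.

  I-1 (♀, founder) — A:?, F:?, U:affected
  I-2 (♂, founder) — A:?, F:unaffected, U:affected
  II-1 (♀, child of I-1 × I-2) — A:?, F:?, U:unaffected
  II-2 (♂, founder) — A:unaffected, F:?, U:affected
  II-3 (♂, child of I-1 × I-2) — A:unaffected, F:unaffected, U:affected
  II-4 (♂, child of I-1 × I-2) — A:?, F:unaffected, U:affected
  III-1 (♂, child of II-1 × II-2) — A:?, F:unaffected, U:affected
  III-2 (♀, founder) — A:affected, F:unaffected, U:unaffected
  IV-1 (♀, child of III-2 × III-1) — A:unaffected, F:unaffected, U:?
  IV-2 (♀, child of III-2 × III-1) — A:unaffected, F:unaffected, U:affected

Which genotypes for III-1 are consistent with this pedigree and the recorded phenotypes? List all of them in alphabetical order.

III-1 ∈ {Aa ff Uu, aa ff Uu}

A/I-1 ? ·: aa|Aa
A/I-2 ? ·: aa|Aa
A/II-1 ? I-1×I-2: aa|Aa|AA
A/II-2 un ·: aa
A/II-3 un I-1×I-2: aa
A/II-4 ? I-1×I-2: aa|Aa|AA
A/III-1 ? II-1×II-2: aa|Aa
A/III-2 aff ·: Aa
A/IV-1 un III-2×III-1: aa
A/IV-2 un III-2×III-1: aa
⇒ A over [I-1,I-2,II-1,II-2,II-3,II-4,III-1,III-2,IV-1,IV-2]: 25 consistent
F/I-1 ? ·: ff|Ff
F/I-2 un ·: ff
F/II-1 ? I-1×I-2: ff|Ff
F/II-2 ? ·: ff|Ff
F/II-3 un I-1×I-2: ff
F/II-4 un I-1×I-2: ff
F/III-1 un II-1×II-2: ff
F/III-2 un ·: ff
F/IV-1 un III-2×III-1: ff
F/IV-2 un III-2×III-1: ff
⇒ F over [I-1,I-2,II-1,II-2,II-3,II-4,III-1,III-2,IV-1,IV-2]: 6 consistent
U/I-1 aff ·: Uu
U/I-2 aff ·: Uu
U/II-1 un I-1×I-2: uu
U/II-2 aff ·: Uu|UU
U/II-3 aff I-1×I-2: Uu|UU
U/II-4 aff I-1×I-2: Uu|UU
U/III-1 aff II-1×II-2: Uu
U/III-2 un ·: uu
U/IV-1 ? III-2×III-1: uu|Uu
U/IV-2 aff III-2×III-1: Uu
⇒ U over [I-1,I-2,II-1,II-2,II-3,II-4,III-1,III-2,IV-1,IV-2]: 16 consistent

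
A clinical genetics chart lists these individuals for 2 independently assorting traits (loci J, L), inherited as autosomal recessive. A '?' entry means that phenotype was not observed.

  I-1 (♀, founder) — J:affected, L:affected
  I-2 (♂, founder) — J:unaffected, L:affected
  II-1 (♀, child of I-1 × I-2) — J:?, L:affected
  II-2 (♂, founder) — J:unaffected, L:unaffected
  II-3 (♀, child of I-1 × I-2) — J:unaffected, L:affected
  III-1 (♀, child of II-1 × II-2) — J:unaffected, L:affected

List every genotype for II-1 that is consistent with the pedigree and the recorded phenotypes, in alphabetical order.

II-1 ∈ {Jj ll, jj ll}

J/I-1 aff ·: jj
J/I-2 un ·: JJ|Jj
J/II-1 ? I-1×I-2: Jj|jj
J/II-2 un ·: JJ|Jj
J/II-3 un I-1×I-2: Jj
J/III-1 un II-1×II-2: JJ|Jj
⇒ J over [I-1,I-2,II-1,II-2,II-3,III-1]: 10 consistent
L/I-1 aff ·: ll
L/I-2 aff ·: ll
L/II-1 aff I-1×I-2: ll
L/II-2 un ·: Ll
L/II-3 aff I-1×I-2: ll
L/III-1 aff II-1×II-2: ll
⇒ L over [I-1,I-2,II-1,II-2,II-3,III-1]: 1 consistent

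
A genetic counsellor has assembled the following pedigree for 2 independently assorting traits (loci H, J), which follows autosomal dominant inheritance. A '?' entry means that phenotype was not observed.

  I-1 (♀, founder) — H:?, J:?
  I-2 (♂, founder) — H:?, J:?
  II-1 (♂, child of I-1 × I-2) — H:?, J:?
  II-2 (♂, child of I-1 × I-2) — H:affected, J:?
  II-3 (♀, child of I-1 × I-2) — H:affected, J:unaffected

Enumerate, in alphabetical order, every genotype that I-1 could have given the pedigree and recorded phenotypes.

H/I-1 ? ·: hh|Hh|HH
H/I-2 ? ·: hh|Hh|HH
H/II-1 ? I-1×I-2: hh|Hh|HH
H/II-2 aff I-1×I-2: Hh|HH
H/II-3 aff I-1×I-2: Hh|HH
⇒ H over [I-1,I-2,II-1,II-2,II-3]: 35 consistent
J/I-1 ? ·: jj|Jj
J/I-2 ? ·: jj|Jj
J/II-1 ? I-1×I-2: jj|Jj|JJ
J/II-2 ? I-1×I-2: jj|Jj|JJ
J/II-3 un I-1×I-2: jj
⇒ J over [I-1,I-2,II-1,II-2,II-3]: 18 consistent

I-1 ∈ {HH Jj, HH jj, Hh Jj, Hh jj, hh Jj, hh jj}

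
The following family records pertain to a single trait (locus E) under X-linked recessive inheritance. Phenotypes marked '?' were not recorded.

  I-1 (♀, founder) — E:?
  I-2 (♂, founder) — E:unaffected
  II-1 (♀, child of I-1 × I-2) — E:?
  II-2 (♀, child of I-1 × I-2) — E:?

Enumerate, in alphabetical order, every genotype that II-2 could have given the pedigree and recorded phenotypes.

E/I-1 ? ·: X^EX^E|X^EX^e|X^eX^e
E/I-2 un ·: X^EY
E/II-1 ? I-1×I-2: X^EX^E|X^EX^e
E/II-2 ? I-1×I-2: X^EX^E|X^EX^e
⇒ E over [I-1,I-2,II-1,II-2]: 6 consistent

II-2 ∈ {X^EX^E, X^EX^e}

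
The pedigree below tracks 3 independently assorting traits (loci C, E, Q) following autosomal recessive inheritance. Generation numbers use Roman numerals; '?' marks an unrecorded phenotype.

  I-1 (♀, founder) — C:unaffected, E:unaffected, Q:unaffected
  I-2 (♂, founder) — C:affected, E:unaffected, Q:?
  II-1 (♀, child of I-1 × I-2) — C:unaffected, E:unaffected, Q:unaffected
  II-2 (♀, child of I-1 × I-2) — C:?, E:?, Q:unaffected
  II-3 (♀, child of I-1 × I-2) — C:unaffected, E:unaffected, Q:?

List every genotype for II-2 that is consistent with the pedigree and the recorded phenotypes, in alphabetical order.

II-2 ∈ {Cc EE QQ, Cc EE Qq, Cc Ee QQ, Cc Ee Qq, Cc ee QQ, Cc ee Qq, cc EE QQ, cc EE Qq, cc Ee QQ, cc Ee Qq, cc ee QQ, cc ee Qq}

C/I-1 un ·: CC|Cc
C/I-2 aff ·: cc
C/II-1 un I-1×I-2: Cc
C/II-2 ? I-1×I-2: Cc|cc
C/II-3 un I-1×I-2: Cc
⇒ C over [I-1,I-2,II-1,II-2,II-3]: 3 consistent
E/I-1 un ·: EE|Ee
E/I-2 un ·: EE|Ee
E/II-1 un I-1×I-2: EE|Ee
E/II-2 ? I-1×I-2: EE|Ee|ee
E/II-3 un I-1×I-2: EE|Ee
⇒ E over [I-1,I-2,II-1,II-2,II-3]: 29 consistent
Q/I-1 un ·: QQ|Qq
Q/I-2 ? ·: QQ|Qq|qq
Q/II-1 un I-1×I-2: QQ|Qq
Q/II-2 un I-1×I-2: QQ|Qq
Q/II-3 ? I-1×I-2: QQ|Qq|qq
⇒ Q over [I-1,I-2,II-1,II-2,II-3]: 32 consistent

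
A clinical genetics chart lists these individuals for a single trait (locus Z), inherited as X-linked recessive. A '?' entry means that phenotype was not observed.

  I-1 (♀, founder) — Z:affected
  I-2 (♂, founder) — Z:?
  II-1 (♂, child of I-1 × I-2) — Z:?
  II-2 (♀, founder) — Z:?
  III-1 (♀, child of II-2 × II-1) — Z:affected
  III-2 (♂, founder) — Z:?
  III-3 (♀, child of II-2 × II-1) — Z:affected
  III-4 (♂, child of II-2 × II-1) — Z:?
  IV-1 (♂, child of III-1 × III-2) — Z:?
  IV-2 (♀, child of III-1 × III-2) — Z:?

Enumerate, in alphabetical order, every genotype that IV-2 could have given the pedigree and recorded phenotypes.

IV-2 ∈ {X^ZX^z, X^zX^z}

Z/I-1 aff ·: X^zX^z
Z/I-2 ? ·: X^ZY|X^zY
Z/II-1 ? I-1×I-2: X^zY
Z/II-2 ? ·: X^ZX^z|X^zX^z
Z/III-1 aff II-2×II-1: X^zX^z
Z/III-2 ? ·: X^ZY|X^zY
Z/III-3 aff II-2×II-1: X^zX^z
Z/III-4 ? II-2×II-1: X^ZY|X^zY
Z/IV-1 ? III-1×III-2: X^zY
Z/IV-2 ? III-1×III-2: X^ZX^z|X^zX^z
⇒ Z over [I-1,I-2,II-1,II-2,III-1,III-2,III-3,III-4,IV-1,IV-2]: 12 consistent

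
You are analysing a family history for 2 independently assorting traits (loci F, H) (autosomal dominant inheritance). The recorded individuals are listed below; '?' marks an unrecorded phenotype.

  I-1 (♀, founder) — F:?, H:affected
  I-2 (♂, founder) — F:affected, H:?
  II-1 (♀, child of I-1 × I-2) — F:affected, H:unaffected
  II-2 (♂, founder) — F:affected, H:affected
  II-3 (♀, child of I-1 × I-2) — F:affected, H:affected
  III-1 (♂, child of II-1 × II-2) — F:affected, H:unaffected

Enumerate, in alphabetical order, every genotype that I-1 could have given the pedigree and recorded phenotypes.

F/I-1 ? ·: ff|Ff|FF
F/I-2 aff ·: Ff|FF
F/II-1 aff I-1×I-2: Ff|FF
F/II-2 aff ·: Ff|FF
F/II-3 aff I-1×I-2: Ff|FF
F/III-1 aff II-1×II-2: Ff|FF
⇒ F over [I-1,I-2,II-1,II-2,II-3,III-1]: 53 consistent
H/I-1 aff ·: Hh
H/I-2 ? ·: hh|Hh
H/II-1 un I-1×I-2: hh
H/II-2 aff ·: Hh
H/II-3 aff I-1×I-2: Hh|HH
H/III-1 un II-1×II-2: hh
⇒ H over [I-1,I-2,II-1,II-2,II-3,III-1]: 3 consistent

I-1 ∈ {FF Hh, Ff Hh, ff Hh}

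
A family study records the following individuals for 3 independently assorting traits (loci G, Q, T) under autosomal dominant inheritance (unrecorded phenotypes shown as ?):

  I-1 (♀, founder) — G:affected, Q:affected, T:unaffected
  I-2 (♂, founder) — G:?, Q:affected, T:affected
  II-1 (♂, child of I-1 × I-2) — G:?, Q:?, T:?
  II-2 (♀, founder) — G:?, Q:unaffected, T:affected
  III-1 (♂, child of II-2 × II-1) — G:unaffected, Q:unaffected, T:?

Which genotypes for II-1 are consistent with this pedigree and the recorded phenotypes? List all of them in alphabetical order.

II-1 ∈ {Gg Qq Tt, Gg Qq tt, Gg qq Tt, Gg qq tt, gg Qq Tt, gg Qq tt, gg qq Tt, gg qq tt}

G/I-1 aff ·: Gg|GG
G/I-2 ? ·: gg|Gg|GG
G/II-1 ? I-1×I-2: gg|Gg
G/II-2 ? ·: gg|Gg
G/III-1 un II-2×II-1: gg
⇒ G over [I-1,I-2,II-1,II-2,III-1]: 14 consistent
Q/I-1 aff ·: Qq|QQ
Q/I-2 aff ·: Qq|QQ
Q/II-1 ? I-1×I-2: qq|Qq
Q/II-2 un ·: qq
Q/III-1 un II-2×II-1: qq
⇒ Q over [I-1,I-2,II-1,II-2,III-1]: 4 consistent
T/I-1 un ·: tt
T/I-2 aff ·: Tt|TT
T/II-1 ? I-1×I-2: tt|Tt
T/II-2 aff ·: Tt|TT
T/III-1 ? II-2×II-1: tt|Tt|TT
⇒ T over [I-1,I-2,II-1,II-2,III-1]: 13 consistent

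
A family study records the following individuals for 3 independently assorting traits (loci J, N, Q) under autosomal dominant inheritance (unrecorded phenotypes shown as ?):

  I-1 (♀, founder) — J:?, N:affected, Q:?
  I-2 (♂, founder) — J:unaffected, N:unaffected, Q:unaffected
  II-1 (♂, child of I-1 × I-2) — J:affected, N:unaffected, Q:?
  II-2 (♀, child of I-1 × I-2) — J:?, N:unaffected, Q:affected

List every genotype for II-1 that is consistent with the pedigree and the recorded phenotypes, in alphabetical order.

II-1 ∈ {Jj nn Qq, Jj nn qq}

J/I-1 ? ·: Jj|JJ
J/I-2 un ·: jj
J/II-1 aff I-1×I-2: Jj
J/II-2 ? I-1×I-2: jj|Jj
⇒ J over [I-1,I-2,II-1,II-2]: 3 consistent
N/I-1 aff ·: Nn
N/I-2 un ·: nn
N/II-1 un I-1×I-2: nn
N/II-2 un I-1×I-2: nn
⇒ N over [I-1,I-2,II-1,II-2]: 1 consistent
Q/I-1 ? ·: Qq|QQ
Q/I-2 un ·: qq
Q/II-1 ? I-1×I-2: qq|Qq
Q/II-2 aff I-1×I-2: Qq
⇒ Q over [I-1,I-2,II-1,II-2]: 3 consistent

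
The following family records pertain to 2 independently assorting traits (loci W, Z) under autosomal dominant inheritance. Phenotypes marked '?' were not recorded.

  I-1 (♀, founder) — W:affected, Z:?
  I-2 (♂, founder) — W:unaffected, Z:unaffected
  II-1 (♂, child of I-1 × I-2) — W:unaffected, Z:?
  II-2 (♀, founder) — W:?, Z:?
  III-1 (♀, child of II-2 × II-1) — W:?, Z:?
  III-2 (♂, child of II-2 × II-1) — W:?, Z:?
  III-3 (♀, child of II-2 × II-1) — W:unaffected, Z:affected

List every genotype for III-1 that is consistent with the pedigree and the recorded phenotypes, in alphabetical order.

III-1 ∈ {Ww ZZ, Ww Zz, Ww zz, ww ZZ, ww Zz, ww zz}

W/I-1 aff ·: Ww
W/I-2 un ·: ww
W/II-1 un I-1×I-2: ww
W/II-2 ? ·: ww|Ww
W/III-1 ? II-2×II-1: ww|Ww
W/III-2 ? II-2×II-1: ww|Ww
W/III-3 un II-2×II-1: ww
⇒ W over [I-1,I-2,II-1,II-2,III-1,III-2,III-3]: 5 consistent
Z/I-1 ? ·: zz|Zz|ZZ
Z/I-2 un ·: zz
Z/II-1 ? I-1×I-2: zz|Zz
Z/II-2 ? ·: zz|Zz|ZZ
Z/III-1 ? II-2×II-1: zz|Zz|ZZ
Z/III-2 ? II-2×II-1: zz|Zz|ZZ
Z/III-3 aff II-2×II-1: Zz|ZZ
⇒ Z over [I-1,I-2,II-1,II-2,III-1,III-2,III-3]: 70 consistent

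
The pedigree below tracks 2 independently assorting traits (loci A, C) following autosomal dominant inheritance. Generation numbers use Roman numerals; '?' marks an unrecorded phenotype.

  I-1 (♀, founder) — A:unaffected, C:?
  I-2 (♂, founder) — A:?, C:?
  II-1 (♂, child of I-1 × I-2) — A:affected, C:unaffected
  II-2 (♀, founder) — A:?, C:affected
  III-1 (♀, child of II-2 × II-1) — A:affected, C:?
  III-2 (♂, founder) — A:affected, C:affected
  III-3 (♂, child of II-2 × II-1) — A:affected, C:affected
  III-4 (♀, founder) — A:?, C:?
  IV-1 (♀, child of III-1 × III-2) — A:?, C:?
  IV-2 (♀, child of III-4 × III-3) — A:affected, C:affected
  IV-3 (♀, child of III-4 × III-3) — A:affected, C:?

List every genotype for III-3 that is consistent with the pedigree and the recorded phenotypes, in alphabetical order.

III-3 ∈ {AA Cc, Aa Cc}

A/I-1 un ·: aa
A/I-2 ? ·: Aa|AA
A/II-1 aff I-1×I-2: Aa
A/II-2 ? ·: aa|Aa|AA
A/III-1 aff II-2×II-1: Aa|AA
A/III-2 aff ·: Aa|AA
A/III-3 aff II-2×II-1: Aa|AA
A/III-4 ? ·: aa|Aa|AA
A/IV-1 ? III-1×III-2: aa|Aa|AA
A/IV-2 aff III-4×III-3: Aa|AA
A/IV-3 aff III-4×III-3: Aa|AA
⇒ A over [I-1,I-2,II-1,II-2,III-1,III-2,III-3,III-4,IV-1,IV-2,IV-3]: 570 consistent
C/I-1 ? ·: cc|Cc
C/I-2 ? ·: cc|Cc
C/II-1 un I-1×I-2: cc
C/II-2 aff ·: Cc|CC
C/III-1 ? II-2×II-1: cc|Cc
C/III-2 aff ·: Cc|CC
C/III-3 aff II-2×II-1: Cc
C/III-4 ? ·: cc|Cc|CC
C/IV-1 ? III-1×III-2: cc|Cc|CC
C/IV-2 aff III-4×III-3: Cc|CC
C/IV-3 ? III-4×III-3: cc|Cc|CC
⇒ C over [I-1,I-2,II-1,II-2,III-1,III-2,III-3,III-4,IV-1,IV-2,IV-3]: 624 consistent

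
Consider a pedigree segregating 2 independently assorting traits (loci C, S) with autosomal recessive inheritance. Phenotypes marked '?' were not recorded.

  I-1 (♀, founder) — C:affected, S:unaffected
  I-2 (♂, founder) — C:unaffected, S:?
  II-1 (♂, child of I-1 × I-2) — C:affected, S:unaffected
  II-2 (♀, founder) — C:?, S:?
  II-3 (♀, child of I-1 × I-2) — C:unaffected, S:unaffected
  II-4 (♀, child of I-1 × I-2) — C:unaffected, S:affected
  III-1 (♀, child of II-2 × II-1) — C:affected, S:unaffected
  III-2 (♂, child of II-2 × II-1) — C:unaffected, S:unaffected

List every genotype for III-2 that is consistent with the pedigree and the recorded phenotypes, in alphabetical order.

C/I-1 aff ·: cc
C/I-2 un ·: Cc
C/II-1 aff I-1×I-2: cc
C/II-2 ? ·: Cc
C/II-3 un I-1×I-2: Cc
C/II-4 un I-1×I-2: Cc
C/III-1 aff II-2×II-1: cc
C/III-2 un II-2×II-1: Cc
⇒ C over [I-1,I-2,II-1,II-2,II-3,II-4,III-1,III-2]: 1 consistent
S/I-1 un ·: Ss
S/I-2 ? ·: Ss|ss
S/II-1 un I-1×I-2: SS|Ss
S/II-2 ? ·: SS|Ss|ss
S/II-3 un I-1×I-2: SS|Ss
S/II-4 aff I-1×I-2: ss
S/III-1 un II-2×II-1: SS|Ss
S/III-2 un II-2×II-1: SS|Ss
⇒ S over [I-1,I-2,II-1,II-2,II-3,II-4,III-1,III-2]: 39 consistent

III-2 ∈ {Cc SS, Cc Ss}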